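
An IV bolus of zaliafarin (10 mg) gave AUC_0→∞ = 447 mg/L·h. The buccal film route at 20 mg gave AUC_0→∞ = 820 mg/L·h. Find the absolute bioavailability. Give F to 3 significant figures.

F = 0.917

F = (AUC_ev / D_ev) / (AUC_iv / D_iv)
  = (820/20) / (447/10)
  = 41 / 44.7 = 0.9172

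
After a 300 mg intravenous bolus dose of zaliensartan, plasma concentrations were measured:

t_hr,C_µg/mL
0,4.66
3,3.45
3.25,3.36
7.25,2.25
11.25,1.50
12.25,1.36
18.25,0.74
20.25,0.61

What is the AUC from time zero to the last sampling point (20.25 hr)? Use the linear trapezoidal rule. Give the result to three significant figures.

Trapezoidal AUC_0→20.25:
  [0→3]: (4.66+3.45)/2 × 3 = 12.165
  [3→3.25]: (3.45+3.36)/2 × 0.25 = 0.85125
  [3.25→7.25]: (3.36+2.25)/2 × 4 = 11.22
  [7.25→11.25]: (2.25+1.50)/2 × 4 = 7.5
  [11.25→12.25]: (1.50+1.36)/2 × 1 = 1.43
  [12.25→18.25]: (1.36+0.74)/2 × 6 = 6.3
  [18.25→20.25]: (0.74+0.61)/2 × 2 = 1.35
  Sum = 40.81625 µg/mL·hr

AUC = 40.8 µg/mL·hr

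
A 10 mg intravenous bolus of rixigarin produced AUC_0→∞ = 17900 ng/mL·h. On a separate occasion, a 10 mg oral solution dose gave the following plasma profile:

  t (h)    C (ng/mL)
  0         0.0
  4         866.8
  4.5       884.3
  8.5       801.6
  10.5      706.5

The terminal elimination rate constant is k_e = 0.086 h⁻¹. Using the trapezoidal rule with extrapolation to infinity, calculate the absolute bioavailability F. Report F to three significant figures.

Trapezoidal AUC_0→10.5 (oral solution):
  [0→4]: (0.0+866.8)/2 × 4 = 1733.6
  [4→4.5]: (866.8+884.3)/2 × 0.5 = 437.775
  [4.5→8.5]: (884.3+801.6)/2 × 4 = 3371.8
  [8.5→10.5]: (801.6+706.5)/2 × 2 = 1508.1
  Sum = 7051.275 ng/mL·h
Tail: C_last/k_e = 706.5/0.086 = 8215.116
AUC_0→∞ (oral solution) = 7051.275 + 8215.116 = 15266.391 ng/mL·h
F = (AUC_ev/D_ev)/(AUC_iv/D_iv) = (15266.391/10)/(17900/10) = 1526.6391/1790 = 0.8529

F = 0.853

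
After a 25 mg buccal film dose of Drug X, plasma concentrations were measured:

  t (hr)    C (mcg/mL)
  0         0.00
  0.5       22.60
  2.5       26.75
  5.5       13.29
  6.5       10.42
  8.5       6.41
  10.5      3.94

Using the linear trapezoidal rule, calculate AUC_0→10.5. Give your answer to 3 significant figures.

Trapezoidal AUC_0→10.5:
  [0→0.5]: (0.00+22.60)/2 × 0.5 = 5.65
  [0.5→2.5]: (22.60+26.75)/2 × 2 = 49.35
  [2.5→5.5]: (26.75+13.29)/2 × 3 = 60.06
  [5.5→6.5]: (13.29+10.42)/2 × 1 = 11.855
  [6.5→8.5]: (10.42+6.41)/2 × 2 = 16.83
  [8.5→10.5]: (6.41+3.94)/2 × 2 = 10.35
  Sum = 154.095 mcg/mL·hr

AUC = 154 mcg/mL·hr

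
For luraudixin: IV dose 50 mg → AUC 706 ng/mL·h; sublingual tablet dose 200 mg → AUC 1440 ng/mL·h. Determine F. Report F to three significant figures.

F = (AUC_ev / D_ev) / (AUC_iv / D_iv)
  = (1440/200) / (706/50)
  = 7.2 / 14.12 = 0.5099

F = 0.510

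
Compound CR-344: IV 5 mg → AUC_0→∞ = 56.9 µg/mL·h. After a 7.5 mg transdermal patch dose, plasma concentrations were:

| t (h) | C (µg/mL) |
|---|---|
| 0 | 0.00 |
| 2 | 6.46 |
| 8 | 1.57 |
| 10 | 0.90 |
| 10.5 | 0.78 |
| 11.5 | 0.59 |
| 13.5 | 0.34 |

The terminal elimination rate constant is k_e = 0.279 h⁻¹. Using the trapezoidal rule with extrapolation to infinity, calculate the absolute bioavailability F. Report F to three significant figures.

F = 0.425

Trapezoidal AUC_0→13.5 (transdermal patch):
  [0→2]: (0.00+6.46)/2 × 2 = 6.46
  [2→8]: (6.46+1.57)/2 × 6 = 24.09
  [8→10]: (1.57+0.90)/2 × 2 = 2.47
  [10→10.5]: (0.90+0.78)/2 × 0.5 = 0.42
  [10.5→11.5]: (0.78+0.59)/2 × 1 = 0.685
  [11.5→13.5]: (0.59+0.34)/2 × 2 = 0.93
  Sum = 35.055 µg/mL·h
Tail: C_last/k_e = 0.34/0.279 = 1.219
AUC_0→∞ (transdermal patch) = 35.055 + 1.219 = 36.274 µg/mL·h
F = (AUC_ev/D_ev)/(AUC_iv/D_iv) = (36.274/7.5)/(56.9/5) = 4.83653/11.38 = 0.4250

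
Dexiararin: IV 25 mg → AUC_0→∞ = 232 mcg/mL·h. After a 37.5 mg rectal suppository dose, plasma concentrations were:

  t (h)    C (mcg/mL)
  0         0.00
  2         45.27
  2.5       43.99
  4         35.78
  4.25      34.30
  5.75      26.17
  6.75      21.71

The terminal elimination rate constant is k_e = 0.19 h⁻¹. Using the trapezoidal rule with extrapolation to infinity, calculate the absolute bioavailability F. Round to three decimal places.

Trapezoidal AUC_0→6.75 (rectal suppository):
  [0→2]: (0.00+45.27)/2 × 2 = 45.27
  [2→2.5]: (45.27+43.99)/2 × 0.5 = 22.315
  [2.5→4]: (43.99+35.78)/2 × 1.5 = 59.8275
  [4→4.25]: (35.78+34.30)/2 × 0.25 = 8.76
  [4.25→5.75]: (34.30+26.17)/2 × 1.5 = 45.3525
  [5.75→6.75]: (26.17+21.71)/2 × 1 = 23.94
  Sum = 205.465 mcg/mL·h
Tail: C_last/k_e = 21.71/0.19 = 114.263
AUC_0→∞ (rectal suppository) = 205.465 + 114.263 = 319.728 mcg/mL·h
F = (AUC_ev/D_ev)/(AUC_iv/D_iv) = (319.728/37.5)/(232/25) = 8.52608/9.28 = 0.9188

F = 0.919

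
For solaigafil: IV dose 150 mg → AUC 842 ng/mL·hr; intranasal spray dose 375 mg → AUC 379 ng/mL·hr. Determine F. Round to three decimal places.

F = 0.180

F = (AUC_ev / D_ev) / (AUC_iv / D_iv)
  = (379/375) / (842/150)
  = 1.01067 / 5.61333 = 0.1800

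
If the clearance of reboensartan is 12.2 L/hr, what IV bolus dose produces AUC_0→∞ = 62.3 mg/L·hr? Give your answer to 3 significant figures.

Dose_iv = CL × AUC_0→∞
     = 12.2 × 62.3 = 760.06 mg

Dose = 760 mg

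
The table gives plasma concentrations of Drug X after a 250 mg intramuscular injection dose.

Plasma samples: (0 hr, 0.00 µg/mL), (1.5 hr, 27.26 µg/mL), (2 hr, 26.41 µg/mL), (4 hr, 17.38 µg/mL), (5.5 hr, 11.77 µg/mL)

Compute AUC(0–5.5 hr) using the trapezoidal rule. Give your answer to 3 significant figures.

AUC = 99.5 µg/mL·hr

Trapezoidal AUC_0→5.5:
  [0→1.5]: (0.00+27.26)/2 × 1.5 = 20.445
  [1.5→2]: (27.26+26.41)/2 × 0.5 = 13.4175
  [2→4]: (26.41+17.38)/2 × 2 = 43.79
  [4→5.5]: (17.38+11.77)/2 × 1.5 = 21.8625
  Sum = 99.515 µg/mL·hr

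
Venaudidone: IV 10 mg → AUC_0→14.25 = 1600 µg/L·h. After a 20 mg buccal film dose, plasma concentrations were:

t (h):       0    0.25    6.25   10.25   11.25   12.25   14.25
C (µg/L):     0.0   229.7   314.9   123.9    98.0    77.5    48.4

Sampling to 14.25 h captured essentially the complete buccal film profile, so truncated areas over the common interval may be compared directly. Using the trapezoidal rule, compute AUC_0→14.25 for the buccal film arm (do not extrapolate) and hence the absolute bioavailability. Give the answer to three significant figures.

Trapezoidal AUC_0→14.25 (buccal film):
  [0→0.25]: (0.0+229.7)/2 × 0.25 = 28.7125
  [0.25→6.25]: (229.7+314.9)/2 × 6 = 1633.8
  [6.25→10.25]: (314.9+123.9)/2 × 4 = 877.6
  [10.25→11.25]: (123.9+98.0)/2 × 1 = 110.95
  [11.25→12.25]: (98.0+77.5)/2 × 1 = 87.75
  [12.25→14.25]: (77.5+48.4)/2 × 2 = 125.9
  Sum = 2864.7125 µg/L·h
F = (AUC_ev/D_ev)/(AUC_iv/D_iv) = (2864.7125/20)/(1600/10) = 143.236/160 = 0.8952

F = 0.895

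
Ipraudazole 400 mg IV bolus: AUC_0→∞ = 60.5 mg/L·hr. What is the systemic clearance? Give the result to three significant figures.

CL = Dose_iv / AUC_0→∞
   = 400 / 60.5 = 6.61157 L/hr

CL = 6.61 L/hr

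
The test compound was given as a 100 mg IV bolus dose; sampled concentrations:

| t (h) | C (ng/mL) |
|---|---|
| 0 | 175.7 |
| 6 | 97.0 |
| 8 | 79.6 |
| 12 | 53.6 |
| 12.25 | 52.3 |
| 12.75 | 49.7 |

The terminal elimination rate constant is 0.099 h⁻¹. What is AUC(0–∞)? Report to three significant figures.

AUC = 1800 ng/mL·h

Trapezoidal AUC_0→12.75:
  [0→6]: (175.7+97.0)/2 × 6 = 818.1
  [6→8]: (97.0+79.6)/2 × 2 = 176.6
  [8→12]: (79.6+53.6)/2 × 4 = 266.4
  [12→12.25]: (53.6+52.3)/2 × 0.25 = 13.2375
  [12.25→12.75]: (52.3+49.7)/2 × 0.5 = 25.5
  Sum = 1299.8375 ng/mL·h
Extrapolated tail: C_last / k_e = 49.7 / 0.099 = 502.020
AUC_0→∞ = 1299.8375 + 502.020 = 1801.8575 ng/mL·h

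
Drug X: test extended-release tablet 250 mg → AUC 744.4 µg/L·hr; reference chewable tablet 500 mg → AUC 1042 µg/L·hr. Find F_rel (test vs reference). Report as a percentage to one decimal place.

F_rel = 142.9%

F_rel = (AUC_test/D_test) / (AUC_ref/D_ref)
      = (744.4/250) / (1042/500)
      = 2.9776 / 2.084 = 1.4288 = 142.88%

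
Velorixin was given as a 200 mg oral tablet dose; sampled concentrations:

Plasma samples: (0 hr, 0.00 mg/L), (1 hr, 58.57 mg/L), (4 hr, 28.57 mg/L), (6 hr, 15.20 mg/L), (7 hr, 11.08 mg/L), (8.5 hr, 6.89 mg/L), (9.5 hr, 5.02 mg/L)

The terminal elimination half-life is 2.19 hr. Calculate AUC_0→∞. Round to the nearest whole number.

Trapezoidal AUC_0→9.5:
  [0→1]: (0.00+58.57)/2 × 1 = 29.285
  [1→4]: (58.57+28.57)/2 × 3 = 130.71
  [4→6]: (28.57+15.20)/2 × 2 = 43.77
  [6→7]: (15.20+11.08)/2 × 1 = 13.14
  [7→8.5]: (11.08+6.89)/2 × 1.5 = 13.4775
  [8.5→9.5]: (6.89+5.02)/2 × 1 = 5.955
  Sum = 236.3375 mg/L·hr
k_e = ln2 / t½ = 0.693147 / 2.19 = 0.3165 hr^-1
Extrapolated tail: C_last / k_e = 5.02 / 0.3165 = 15.861
AUC_0→∞ = 236.3375 + 15.861 = 252.1985 mg/L·hr

AUC = 252 mg/L·hr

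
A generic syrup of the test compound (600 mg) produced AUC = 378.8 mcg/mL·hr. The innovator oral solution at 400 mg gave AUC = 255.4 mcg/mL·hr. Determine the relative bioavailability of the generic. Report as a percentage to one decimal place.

F_rel = 98.9%

F_rel = (AUC_test/D_test) / (AUC_ref/D_ref)
      = (378.8/600) / (255.4/400)
      = 0.631333 / 0.6385 = 0.9888 = 98.88%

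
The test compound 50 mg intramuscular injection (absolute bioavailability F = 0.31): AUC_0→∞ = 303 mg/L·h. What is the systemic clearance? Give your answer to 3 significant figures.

CL = F × Dose / AUC_0→∞
   = 0.31 × 50 / 303 = 0.0511551 L/h

CL = 0.0512 L/h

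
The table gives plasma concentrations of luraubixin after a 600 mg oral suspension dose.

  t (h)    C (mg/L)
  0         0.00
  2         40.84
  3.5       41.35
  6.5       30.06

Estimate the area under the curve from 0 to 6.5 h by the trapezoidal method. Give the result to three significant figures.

Trapezoidal AUC_0→6.5:
  [0→2]: (0.00+40.84)/2 × 2 = 40.84
  [2→3.5]: (40.84+41.35)/2 × 1.5 = 61.6425
  [3.5→6.5]: (41.35+30.06)/2 × 3 = 107.115
  Sum = 209.5975 mg/L·h

AUC = 210 mg/L·h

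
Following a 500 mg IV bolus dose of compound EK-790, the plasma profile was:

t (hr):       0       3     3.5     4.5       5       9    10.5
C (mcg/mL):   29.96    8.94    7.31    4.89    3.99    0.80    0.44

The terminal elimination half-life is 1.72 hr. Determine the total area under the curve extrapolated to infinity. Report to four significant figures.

AUC = 82.33 mcg/mL·hr

Trapezoidal AUC_0→10.5:
  [0→3]: (29.96+8.94)/2 × 3 = 58.35
  [3→3.5]: (8.94+7.31)/2 × 0.5 = 4.0625
  [3.5→4.5]: (7.31+4.89)/2 × 1 = 6.1
  [4.5→5]: (4.89+3.99)/2 × 0.5 = 2.22
  [5→9]: (3.99+0.80)/2 × 4 = 9.58
  [9→10.5]: (0.80+0.44)/2 × 1.5 = 0.93
  Sum = 81.2425 mcg/mL·hr
k_e = ln2 / t½ = 0.693147 / 1.72 = 0.4030 hr^-1
Extrapolated tail: C_last / k_e = 0.44 / 0.403 = 1.092
AUC_0→∞ = 81.2425 + 1.092 = 82.3345 mcg/mL·hr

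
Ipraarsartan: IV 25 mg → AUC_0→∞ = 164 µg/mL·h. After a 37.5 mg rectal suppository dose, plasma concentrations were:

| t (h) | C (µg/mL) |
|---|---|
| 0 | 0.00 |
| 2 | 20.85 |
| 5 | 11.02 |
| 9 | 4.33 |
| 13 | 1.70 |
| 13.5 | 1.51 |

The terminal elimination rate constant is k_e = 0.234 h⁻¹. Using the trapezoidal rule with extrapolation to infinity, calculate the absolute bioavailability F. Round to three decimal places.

Trapezoidal AUC_0→13.5 (rectal suppository):
  [0→2]: (0.00+20.85)/2 × 2 = 20.85
  [2→5]: (20.85+11.02)/2 × 3 = 47.805
  [5→9]: (11.02+4.33)/2 × 4 = 30.7
  [9→13]: (4.33+1.70)/2 × 4 = 12.06
  [13→13.5]: (1.70+1.51)/2 × 0.5 = 0.8025
  Sum = 112.2175 µg/mL·h
Tail: C_last/k_e = 1.51/0.234 = 6.453
AUC_0→∞ (rectal suppository) = 112.2175 + 6.453 = 118.6705 µg/mL·h
F = (AUC_ev/D_ev)/(AUC_iv/D_iv) = (118.6705/37.5)/(164/25) = 3.16455/6.56 = 0.4824

F = 0.482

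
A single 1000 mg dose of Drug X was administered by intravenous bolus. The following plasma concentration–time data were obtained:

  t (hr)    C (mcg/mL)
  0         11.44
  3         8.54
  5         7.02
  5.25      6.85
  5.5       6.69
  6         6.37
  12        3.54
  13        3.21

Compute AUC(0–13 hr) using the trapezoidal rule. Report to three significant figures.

AUC = 85.3 mcg/mL·hr

Trapezoidal AUC_0→13:
  [0→3]: (11.44+8.54)/2 × 3 = 29.97
  [3→5]: (8.54+7.02)/2 × 2 = 15.56
  [5→5.25]: (7.02+6.85)/2 × 0.25 = 1.73375
  [5.25→5.5]: (6.85+6.69)/2 × 0.25 = 1.6925
  [5.5→6]: (6.69+6.37)/2 × 0.5 = 3.265
  [6→12]: (6.37+3.54)/2 × 6 = 29.73
  [12→13]: (3.54+3.21)/2 × 1 = 3.375
  Sum = 85.32625 mcg/mL·hr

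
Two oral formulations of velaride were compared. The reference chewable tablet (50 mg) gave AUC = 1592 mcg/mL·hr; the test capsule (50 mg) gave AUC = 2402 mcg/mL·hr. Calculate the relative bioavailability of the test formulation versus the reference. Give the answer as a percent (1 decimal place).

F_rel = 150.9%

F_rel = (AUC_test/D_test) / (AUC_ref/D_ref)
      = (2402/50) / (1592/50)
      = 48.04 / 31.84 = 1.5088 = 150.88%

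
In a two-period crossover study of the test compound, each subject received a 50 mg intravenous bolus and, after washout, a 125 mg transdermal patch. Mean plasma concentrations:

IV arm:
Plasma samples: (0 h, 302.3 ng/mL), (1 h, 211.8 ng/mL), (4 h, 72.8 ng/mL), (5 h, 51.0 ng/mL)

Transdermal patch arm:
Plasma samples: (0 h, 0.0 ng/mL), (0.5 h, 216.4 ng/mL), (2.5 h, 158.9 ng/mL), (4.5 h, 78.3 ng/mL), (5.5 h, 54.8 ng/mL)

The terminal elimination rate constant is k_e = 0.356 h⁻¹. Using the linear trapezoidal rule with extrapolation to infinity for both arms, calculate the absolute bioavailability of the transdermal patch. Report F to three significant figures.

Trapezoidal AUC_0→5 (IV):
  [0→1]: (302.3+211.8)/2 × 1 = 257.05
  [1→4]: (211.8+72.8)/2 × 3 = 426.9
  [4→5]: (72.8+51.0)/2 × 1 = 61.9
  Sum = 745.85 ng/mL·h
IV tail: 51.0/0.356 = 143.258; AUC_iv,0→∞ = 745.85 + 143.258 = 889.108 ng/mL·h
Trapezoidal AUC_0→5.5 (transdermal patch):
  [0→0.5]: (0.0+216.4)/2 × 0.5 = 54.1
  [0.5→2.5]: (216.4+158.9)/2 × 2 = 375.3
  [2.5→4.5]: (158.9+78.3)/2 × 2 = 237.2
  [4.5→5.5]: (78.3+54.8)/2 × 1 = 66.55
  Sum = 733.15 ng/mL·h
transdermal patch tail: 54.8/0.356 = 153.933; AUC_ev,0→∞ = 733.15 + 153.933 = 887.083 ng/mL·h
F = (AUC_ev/D_ev)/(AUC_iv/D_iv) = (887.083/125)/(889.108/50) = 7.096664/17.78216 = 0.3991

F = 0.399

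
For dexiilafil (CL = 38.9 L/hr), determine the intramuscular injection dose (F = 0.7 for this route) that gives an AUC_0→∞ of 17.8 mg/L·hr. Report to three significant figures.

Dose = CL × AUC_0→∞ / F
     = 38.9 × 17.8 / 0.7 = 989.171 mg

Dose = 989 mg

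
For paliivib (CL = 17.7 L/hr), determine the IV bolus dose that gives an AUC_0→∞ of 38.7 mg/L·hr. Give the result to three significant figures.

Dose = 685 mg

Dose_iv = CL × AUC_0→∞
     = 17.7 × 38.7 = 684.99 mg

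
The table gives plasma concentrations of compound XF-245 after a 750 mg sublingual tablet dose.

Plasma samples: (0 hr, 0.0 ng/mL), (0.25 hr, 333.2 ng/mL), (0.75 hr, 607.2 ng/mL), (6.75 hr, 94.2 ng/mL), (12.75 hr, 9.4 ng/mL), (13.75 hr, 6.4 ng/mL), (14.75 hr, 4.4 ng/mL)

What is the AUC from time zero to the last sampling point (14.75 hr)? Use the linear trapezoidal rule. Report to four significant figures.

Trapezoidal AUC_0→14.75:
  [0→0.25]: (0.0+333.2)/2 × 0.25 = 41.65
  [0.25→0.75]: (333.2+607.2)/2 × 0.5 = 235.1
  [0.75→6.75]: (607.2+94.2)/2 × 6 = 2104.2
  [6.75→12.75]: (94.2+9.4)/2 × 6 = 310.8
  [12.75→13.75]: (9.4+6.4)/2 × 1 = 7.9
  [13.75→14.75]: (6.4+4.4)/2 × 1 = 5.4
  Sum = 2705.05 ng/mL·hr

AUC = 2705 ng/mL·hr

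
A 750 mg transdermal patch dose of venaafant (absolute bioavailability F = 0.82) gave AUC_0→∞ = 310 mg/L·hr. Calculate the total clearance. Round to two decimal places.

CL = F × Dose / AUC_0→∞
   = 0.82 × 750 / 310 = 1.98387 L/hr

CL = 1.98 L/hr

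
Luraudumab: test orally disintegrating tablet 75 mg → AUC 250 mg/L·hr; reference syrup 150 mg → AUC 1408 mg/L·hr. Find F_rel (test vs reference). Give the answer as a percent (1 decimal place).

F_rel = (AUC_test/D_test) / (AUC_ref/D_ref)
      = (250/75) / (1408/150)
      = 3.33333 / 9.38667 = 0.3551 = 35.51%

F_rel = 35.5%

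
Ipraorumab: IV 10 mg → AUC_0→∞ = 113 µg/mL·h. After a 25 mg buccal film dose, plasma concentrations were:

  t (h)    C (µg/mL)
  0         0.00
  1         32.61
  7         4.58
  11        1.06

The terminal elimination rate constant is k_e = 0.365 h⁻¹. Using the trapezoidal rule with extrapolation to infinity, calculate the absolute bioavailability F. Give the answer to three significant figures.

Trapezoidal AUC_0→11 (buccal film):
  [0→1]: (0.00+32.61)/2 × 1 = 16.305
  [1→7]: (32.61+4.58)/2 × 6 = 111.57
  [7→11]: (4.58+1.06)/2 × 4 = 11.28
  Sum = 139.155 µg/mL·h
Tail: C_last/k_e = 1.06/0.365 = 2.904
AUC_0→∞ (buccal film) = 139.155 + 2.904 = 142.059 µg/mL·h
F = (AUC_ev/D_ev)/(AUC_iv/D_iv) = (142.059/25)/(113/10) = 5.68236/11.3 = 0.5029

F = 0.503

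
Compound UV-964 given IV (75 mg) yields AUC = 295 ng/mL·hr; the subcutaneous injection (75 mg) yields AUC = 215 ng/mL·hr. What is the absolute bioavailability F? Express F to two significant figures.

F = (AUC_ev / D_ev) / (AUC_iv / D_iv)
  = (215/75) / (295/75)
  = 2.86667 / 3.93333 = 0.7288

F = 0.73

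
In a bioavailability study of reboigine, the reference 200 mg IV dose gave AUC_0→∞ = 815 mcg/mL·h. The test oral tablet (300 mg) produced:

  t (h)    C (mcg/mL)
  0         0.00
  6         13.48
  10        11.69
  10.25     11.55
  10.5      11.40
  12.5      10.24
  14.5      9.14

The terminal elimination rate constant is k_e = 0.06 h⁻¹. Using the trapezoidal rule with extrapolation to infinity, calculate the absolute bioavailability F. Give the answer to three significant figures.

Trapezoidal AUC_0→14.5 (oral tablet):
  [0→6]: (0.00+13.48)/2 × 6 = 40.44
  [6→10]: (13.48+11.69)/2 × 4 = 50.34
  [10→10.25]: (11.69+11.55)/2 × 0.25 = 2.905
  [10.25→10.5]: (11.55+11.40)/2 × 0.25 = 2.86875
  [10.5→12.5]: (11.40+10.24)/2 × 2 = 21.64
  [12.5→14.5]: (10.24+9.14)/2 × 2 = 19.38
  Sum = 137.57375 mcg/mL·h
Tail: C_last/k_e = 9.14/0.06 = 152.333
AUC_0→∞ (oral tablet) = 137.57375 + 152.333 = 289.90675 mcg/mL·h
F = (AUC_ev/D_ev)/(AUC_iv/D_iv) = (289.90675/300)/(815/200) = 0.966356/4.075 = 0.2371

F = 0.237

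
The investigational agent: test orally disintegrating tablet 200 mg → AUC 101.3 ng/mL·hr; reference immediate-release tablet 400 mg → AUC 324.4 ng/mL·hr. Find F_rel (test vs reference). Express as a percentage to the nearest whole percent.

F_rel = 62%

F_rel = (AUC_test/D_test) / (AUC_ref/D_ref)
      = (101.3/200) / (324.4/400)
      = 0.5065 / 0.811 = 0.6245 = 62.45%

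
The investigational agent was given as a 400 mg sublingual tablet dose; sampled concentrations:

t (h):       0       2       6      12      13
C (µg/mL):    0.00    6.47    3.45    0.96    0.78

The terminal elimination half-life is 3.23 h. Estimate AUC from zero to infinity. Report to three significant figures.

AUC = 44.0 µg/mL·h

Trapezoidal AUC_0→13:
  [0→2]: (0.00+6.47)/2 × 2 = 6.47
  [2→6]: (6.47+3.45)/2 × 4 = 19.84
  [6→12]: (3.45+0.96)/2 × 6 = 13.23
  [12→13]: (0.96+0.78)/2 × 1 = 0.87
  Sum = 40.41 µg/mL·h
k_e = ln2 / t½ = 0.693147 / 3.23 = 0.2146 h^-1
Extrapolated tail: C_last / k_e = 0.78 / 0.2146 = 3.635
AUC_0→∞ = 40.41 + 3.635 = 44.045 µg/mL·h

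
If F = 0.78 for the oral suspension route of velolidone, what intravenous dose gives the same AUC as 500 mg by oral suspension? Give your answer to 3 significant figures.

Systemic exposure from an extravascular dose = F × D_ev, so the equivalent IV dose is F × D_ev.
D_iv = F × D_ev = 0.78 × 500 = 390 mg

D_iv = 390 mg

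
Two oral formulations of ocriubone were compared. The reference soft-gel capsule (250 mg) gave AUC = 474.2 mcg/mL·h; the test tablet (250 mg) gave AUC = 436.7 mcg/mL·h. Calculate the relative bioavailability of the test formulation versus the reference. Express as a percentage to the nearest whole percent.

F_rel = 92%

F_rel = (AUC_test/D_test) / (AUC_ref/D_ref)
      = (436.7/250) / (474.2/250)
      = 1.7468 / 1.8968 = 0.9209 = 92.09%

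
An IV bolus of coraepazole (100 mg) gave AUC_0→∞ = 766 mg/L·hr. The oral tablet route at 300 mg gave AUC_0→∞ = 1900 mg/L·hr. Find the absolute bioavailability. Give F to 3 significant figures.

F = 0.827

F = (AUC_ev / D_ev) / (AUC_iv / D_iv)
  = (1900/300) / (766/100)
  = 6.33333 / 7.66 = 0.8268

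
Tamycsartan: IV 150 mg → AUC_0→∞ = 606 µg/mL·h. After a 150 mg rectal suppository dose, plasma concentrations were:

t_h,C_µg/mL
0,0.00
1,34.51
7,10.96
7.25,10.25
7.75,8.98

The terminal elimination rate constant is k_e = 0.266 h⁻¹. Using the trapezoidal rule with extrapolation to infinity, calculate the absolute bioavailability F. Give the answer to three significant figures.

F = 0.322

Trapezoidal AUC_0→7.75 (rectal suppository):
  [0→1]: (0.00+34.51)/2 × 1 = 17.255
  [1→7]: (34.51+10.96)/2 × 6 = 136.41
  [7→7.25]: (10.96+10.25)/2 × 0.25 = 2.65125
  [7.25→7.75]: (10.25+8.98)/2 × 0.5 = 4.8075
  Sum = 161.12375 µg/mL·h
Tail: C_last/k_e = 8.98/0.266 = 33.759
AUC_0→∞ (rectal suppository) = 161.12375 + 33.759 = 194.88275 µg/mL·h
F = (AUC_ev/D_ev)/(AUC_iv/D_iv) = (194.88275/150)/(606/150) = 1.29922/4.04 = 0.3216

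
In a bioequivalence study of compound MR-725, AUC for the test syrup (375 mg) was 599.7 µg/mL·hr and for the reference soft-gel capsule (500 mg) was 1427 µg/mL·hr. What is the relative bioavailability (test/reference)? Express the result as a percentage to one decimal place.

F_rel = 56.0%

F_rel = (AUC_test/D_test) / (AUC_ref/D_ref)
      = (599.7/375) / (1427/500)
      = 1.5992 / 2.854 = 0.5603 = 56.03%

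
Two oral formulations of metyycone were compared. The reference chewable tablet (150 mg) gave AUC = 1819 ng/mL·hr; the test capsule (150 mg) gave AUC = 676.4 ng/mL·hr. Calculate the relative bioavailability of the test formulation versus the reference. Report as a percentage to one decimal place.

F_rel = (AUC_test/D_test) / (AUC_ref/D_ref)
      = (676.4/150) / (1819/150)
      = 4.50933 / 12.1267 = 0.3719 = 37.19%

F_rel = 37.2%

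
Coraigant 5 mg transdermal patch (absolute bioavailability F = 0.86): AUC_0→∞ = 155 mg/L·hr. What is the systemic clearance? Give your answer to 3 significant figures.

CL = F × Dose / AUC_0→∞
   = 0.86 × 5 / 155 = 0.0277419 L/hr

CL = 0.0277 L/hr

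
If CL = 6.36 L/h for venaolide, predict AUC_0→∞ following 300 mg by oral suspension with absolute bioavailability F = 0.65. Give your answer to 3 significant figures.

AUC_0→∞ = F × Dose / CL
        = 0.65 × 300 / 6.36 = 30.6604 mg/L·h

AUC = 30.7 mg/L·h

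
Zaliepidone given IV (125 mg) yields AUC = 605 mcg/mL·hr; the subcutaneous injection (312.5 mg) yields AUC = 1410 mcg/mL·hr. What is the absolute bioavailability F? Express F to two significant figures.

F = (AUC_ev / D_ev) / (AUC_iv / D_iv)
  = (1410/312.5) / (605/125)
  = 4.512 / 4.84 = 0.9322

F = 0.93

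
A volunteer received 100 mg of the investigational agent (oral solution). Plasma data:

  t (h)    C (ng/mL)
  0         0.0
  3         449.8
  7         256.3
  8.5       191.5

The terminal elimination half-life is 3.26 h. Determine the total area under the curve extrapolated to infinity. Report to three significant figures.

AUC = 3320 ng/mL·h

Trapezoidal AUC_0→8.5:
  [0→3]: (0.0+449.8)/2 × 3 = 674.7
  [3→7]: (449.8+256.3)/2 × 4 = 1412.2
  [7→8.5]: (256.3+191.5)/2 × 1.5 = 335.85
  Sum = 2422.75 ng/mL·h
k_e = ln2 / t½ = 0.693147 / 3.26 = 0.2126 h^-1
Extrapolated tail: C_last / k_e = 191.5 / 0.2126 = 900.753
AUC_0→∞ = 2422.75 + 900.753 = 3323.503 ng/mL·h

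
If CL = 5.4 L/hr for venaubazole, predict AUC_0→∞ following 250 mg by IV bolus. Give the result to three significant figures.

AUC = 46.3 mg/L·hr

AUC_0→∞ = Dose_iv / CL
        = 250 / 5.4 = 46.2963 mg/L·hr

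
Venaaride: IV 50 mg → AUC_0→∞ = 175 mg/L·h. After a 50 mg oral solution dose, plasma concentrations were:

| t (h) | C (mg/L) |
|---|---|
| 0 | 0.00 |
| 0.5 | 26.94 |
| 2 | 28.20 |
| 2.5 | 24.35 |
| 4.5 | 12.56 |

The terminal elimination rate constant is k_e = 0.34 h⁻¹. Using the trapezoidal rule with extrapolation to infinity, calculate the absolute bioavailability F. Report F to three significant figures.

Trapezoidal AUC_0→4.5 (oral solution):
  [0→0.5]: (0.00+26.94)/2 × 0.5 = 6.735
  [0.5→2]: (26.94+28.20)/2 × 1.5 = 41.355
  [2→2.5]: (28.20+24.35)/2 × 0.5 = 13.1375
  [2.5→4.5]: (24.35+12.56)/2 × 2 = 36.91
  Sum = 98.1375 mg/L·h
Tail: C_last/k_e = 12.56/0.34 = 36.941
AUC_0→∞ (oral solution) = 98.1375 + 36.941 = 135.0785 mg/L·h
F = (AUC_ev/D_ev)/(AUC_iv/D_iv) = (135.0785/50)/(175/50) = 2.70157/3.5 = 0.7719

F = 0.772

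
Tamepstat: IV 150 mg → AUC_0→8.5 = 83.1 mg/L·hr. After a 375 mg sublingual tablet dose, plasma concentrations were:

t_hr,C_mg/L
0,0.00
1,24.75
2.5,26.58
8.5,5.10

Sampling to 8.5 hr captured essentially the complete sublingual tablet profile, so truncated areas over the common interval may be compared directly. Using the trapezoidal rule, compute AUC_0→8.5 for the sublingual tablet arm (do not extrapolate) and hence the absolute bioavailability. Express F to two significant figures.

F = 0.70

Trapezoidal AUC_0→8.5 (sublingual tablet):
  [0→1]: (0.00+24.75)/2 × 1 = 12.375
  [1→2.5]: (24.75+26.58)/2 × 1.5 = 38.4975
  [2.5→8.5]: (26.58+5.10)/2 × 6 = 95.04
  Sum = 145.9125 mg/L·hr
F = (AUC_ev/D_ev)/(AUC_iv/D_iv) = (145.9125/375)/(83.1/150) = 0.3891/0.554 = 0.7023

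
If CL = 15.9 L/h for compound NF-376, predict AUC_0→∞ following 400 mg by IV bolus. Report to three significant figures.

AUC_0→∞ = Dose_iv / CL
        = 400 / 15.9 = 25.1572 mg/L·h

AUC = 25.2 mg/L·h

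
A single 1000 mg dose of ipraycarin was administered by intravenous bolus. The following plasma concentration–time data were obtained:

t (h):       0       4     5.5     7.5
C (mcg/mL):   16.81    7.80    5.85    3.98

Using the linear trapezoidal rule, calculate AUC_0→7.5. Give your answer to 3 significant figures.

Trapezoidal AUC_0→7.5:
  [0→4]: (16.81+7.80)/2 × 4 = 49.22
  [4→5.5]: (7.80+5.85)/2 × 1.5 = 10.2375
  [5.5→7.5]: (5.85+3.98)/2 × 2 = 9.83
  Sum = 69.2875 mcg/mL·h

AUC = 69.3 mcg/mL·h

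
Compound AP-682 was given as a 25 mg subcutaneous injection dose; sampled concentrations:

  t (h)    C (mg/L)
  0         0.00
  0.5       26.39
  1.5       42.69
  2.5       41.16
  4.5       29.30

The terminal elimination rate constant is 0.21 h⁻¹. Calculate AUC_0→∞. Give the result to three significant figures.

AUC = 293 mg/L·h

Trapezoidal AUC_0→4.5:
  [0→0.5]: (0.00+26.39)/2 × 0.5 = 6.5975
  [0.5→1.5]: (26.39+42.69)/2 × 1 = 34.54
  [1.5→2.5]: (42.69+41.16)/2 × 1 = 41.925
  [2.5→4.5]: (41.16+29.30)/2 × 2 = 70.46
  Sum = 153.5225 mg/L·h
Extrapolated tail: C_last / k_e = 29.30 / 0.21 = 139.524
AUC_0→∞ = 153.5225 + 139.524 = 293.0465 mg/L·h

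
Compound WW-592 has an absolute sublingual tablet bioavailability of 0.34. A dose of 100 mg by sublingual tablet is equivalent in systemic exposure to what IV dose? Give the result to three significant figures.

Systemic exposure from an extravascular dose = F × D_ev, so the equivalent IV dose is F × D_ev.
D_iv = F × D_ev = 0.34 × 100 = 34 mg

D_iv = 34.0 mg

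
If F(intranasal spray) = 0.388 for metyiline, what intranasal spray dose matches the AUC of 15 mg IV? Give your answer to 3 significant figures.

For equal systemic exposure: F × D_ev = D_iv
D_ev = D_iv / F = 15 / 0.388 = 38.6598 mg

D_intranasal = 38.7 mg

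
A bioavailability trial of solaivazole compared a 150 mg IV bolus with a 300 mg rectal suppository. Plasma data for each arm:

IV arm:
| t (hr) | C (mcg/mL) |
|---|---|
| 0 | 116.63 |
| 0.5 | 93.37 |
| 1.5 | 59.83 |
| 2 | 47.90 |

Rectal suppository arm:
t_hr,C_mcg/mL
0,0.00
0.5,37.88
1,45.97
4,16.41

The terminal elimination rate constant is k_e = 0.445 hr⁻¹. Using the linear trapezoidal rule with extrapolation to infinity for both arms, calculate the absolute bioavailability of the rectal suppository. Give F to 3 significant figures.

F = 0.305

Trapezoidal AUC_0→2 (IV):
  [0→0.5]: (116.63+93.37)/2 × 0.5 = 52.5
  [0.5→1.5]: (93.37+59.83)/2 × 1 = 76.6
  [1.5→2]: (59.83+47.90)/2 × 0.5 = 26.9325
  Sum = 156.0325 mcg/mL·hr
IV tail: 47.90/0.445 = 107.640; AUC_iv,0→∞ = 156.0325 + 107.640 = 263.6725 mcg/mL·hr
Trapezoidal AUC_0→4 (rectal suppository):
  [0→0.5]: (0.00+37.88)/2 × 0.5 = 9.47
  [0.5→1]: (37.88+45.97)/2 × 0.5 = 20.9625
  [1→4]: (45.97+16.41)/2 × 3 = 93.57
  Sum = 124.0025 mcg/mL·hr
rectal suppository tail: 16.41/0.445 = 36.876; AUC_ev,0→∞ = 124.0025 + 36.876 = 160.8785 mcg/mL·hr
F = (AUC_ev/D_ev)/(AUC_iv/D_iv) = (160.8785/300)/(263.6725/150) = 0.536262/1.75782 = 0.3051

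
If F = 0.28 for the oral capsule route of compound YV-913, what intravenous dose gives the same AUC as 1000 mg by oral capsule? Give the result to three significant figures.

D_iv = 280 mg

Systemic exposure from an extravascular dose = F × D_ev, so the equivalent IV dose is F × D_ev.
D_iv = F × D_ev = 0.28 × 1000 = 280 mg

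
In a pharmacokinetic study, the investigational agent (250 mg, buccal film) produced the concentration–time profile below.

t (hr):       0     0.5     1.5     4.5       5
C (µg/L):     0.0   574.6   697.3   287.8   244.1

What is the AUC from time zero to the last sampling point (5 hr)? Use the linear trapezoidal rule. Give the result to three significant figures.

AUC = 2390 µg/L·hr

Trapezoidal AUC_0→5:
  [0→0.5]: (0.0+574.6)/2 × 0.5 = 143.65
  [0.5→1.5]: (574.6+697.3)/2 × 1 = 635.95
  [1.5→4.5]: (697.3+287.8)/2 × 3 = 1477.65
  [4.5→5]: (287.8+244.1)/2 × 0.5 = 132.975
  Sum = 2390.225 µg/L·hr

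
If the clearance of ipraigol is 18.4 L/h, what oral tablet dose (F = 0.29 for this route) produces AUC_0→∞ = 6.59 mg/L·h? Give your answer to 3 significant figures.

Dose = 418 mg

Dose = CL × AUC_0→∞ / F
     = 18.4 × 6.59 / 0.29 = 418.124 mg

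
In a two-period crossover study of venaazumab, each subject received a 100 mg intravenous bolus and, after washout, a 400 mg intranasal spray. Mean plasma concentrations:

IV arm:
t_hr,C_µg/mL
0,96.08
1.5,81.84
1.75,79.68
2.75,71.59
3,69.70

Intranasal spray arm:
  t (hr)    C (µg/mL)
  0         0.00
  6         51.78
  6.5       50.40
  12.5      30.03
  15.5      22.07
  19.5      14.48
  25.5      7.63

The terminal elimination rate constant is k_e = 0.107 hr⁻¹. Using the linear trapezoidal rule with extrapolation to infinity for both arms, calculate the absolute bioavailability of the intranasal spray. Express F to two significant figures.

F = 0.20

Trapezoidal AUC_0→3 (IV):
  [0→1.5]: (96.08+81.84)/2 × 1.5 = 133.44
  [1.5→1.75]: (81.84+79.68)/2 × 0.25 = 20.19
  [1.75→2.75]: (79.68+71.59)/2 × 1 = 75.635
  [2.75→3]: (71.59+69.70)/2 × 0.25 = 17.66125
  Sum = 246.92625 µg/mL·hr
IV tail: 69.70/0.107 = 651.402; AUC_iv,0→∞ = 246.92625 + 651.402 = 898.32825 µg/mL·hr
Trapezoidal AUC_0→25.5 (intranasal spray):
  [0→6]: (0.00+51.78)/2 × 6 = 155.34
  [6→6.5]: (51.78+50.40)/2 × 0.5 = 25.545
  [6.5→12.5]: (50.40+30.03)/2 × 6 = 241.29
  [12.5→15.5]: (30.03+22.07)/2 × 3 = 78.15
  [15.5→19.5]: (22.07+14.48)/2 × 4 = 73.1
  [19.5→25.5]: (14.48+7.63)/2 × 6 = 66.33
  Sum = 639.755 µg/mL·hr
intranasal spray tail: 7.63/0.107 = 71.308; AUC_ev,0→∞ = 639.755 + 71.308 = 711.063 µg/mL·hr
F = (AUC_ev/D_ev)/(AUC_iv/D_iv) = (711.063/400)/(898.32825/100) = 1.7776575/8.9832825 = 0.1979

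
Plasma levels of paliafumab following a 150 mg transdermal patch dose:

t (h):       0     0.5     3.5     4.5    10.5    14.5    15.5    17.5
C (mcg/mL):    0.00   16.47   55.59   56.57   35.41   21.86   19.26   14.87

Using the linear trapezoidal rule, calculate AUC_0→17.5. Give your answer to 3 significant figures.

Trapezoidal AUC_0→17.5:
  [0→0.5]: (0.00+16.47)/2 × 0.5 = 4.1175
  [0.5→3.5]: (16.47+55.59)/2 × 3 = 108.09
  [3.5→4.5]: (55.59+56.57)/2 × 1 = 56.08
  [4.5→10.5]: (56.57+35.41)/2 × 6 = 275.94
  [10.5→14.5]: (35.41+21.86)/2 × 4 = 114.54
  [14.5→15.5]: (21.86+19.26)/2 × 1 = 20.56
  [15.5→17.5]: (19.26+14.87)/2 × 2 = 34.13
  Sum = 613.4575 mcg/mL·h

AUC = 613 mcg/mL·h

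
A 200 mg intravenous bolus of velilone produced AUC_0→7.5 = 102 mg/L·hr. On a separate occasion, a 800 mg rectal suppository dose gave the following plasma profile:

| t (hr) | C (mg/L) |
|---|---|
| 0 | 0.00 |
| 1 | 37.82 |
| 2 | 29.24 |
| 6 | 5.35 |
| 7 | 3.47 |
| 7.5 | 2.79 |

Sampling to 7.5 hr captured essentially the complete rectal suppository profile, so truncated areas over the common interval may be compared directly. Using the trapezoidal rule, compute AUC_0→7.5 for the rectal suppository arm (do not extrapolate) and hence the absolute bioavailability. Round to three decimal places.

F = 0.313

Trapezoidal AUC_0→7.5 (rectal suppository):
  [0→1]: (0.00+37.82)/2 × 1 = 18.91
  [1→2]: (37.82+29.24)/2 × 1 = 33.53
  [2→6]: (29.24+5.35)/2 × 4 = 69.18
  [6→7]: (5.35+3.47)/2 × 1 = 4.41
  [7→7.5]: (3.47+2.79)/2 × 0.5 = 1.565
  Sum = 127.595 mg/L·hr
F = (AUC_ev/D_ev)/(AUC_iv/D_iv) = (127.595/800)/(102/200) = 0.15949375/0.51 = 0.3127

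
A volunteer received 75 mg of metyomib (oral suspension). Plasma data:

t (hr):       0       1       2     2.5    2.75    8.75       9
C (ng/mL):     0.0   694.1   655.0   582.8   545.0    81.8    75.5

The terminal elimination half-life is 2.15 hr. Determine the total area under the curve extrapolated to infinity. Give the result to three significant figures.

AUC = 3610 ng/mL·hr

Trapezoidal AUC_0→9:
  [0→1]: (0.0+694.1)/2 × 1 = 347.05
  [1→2]: (694.1+655.0)/2 × 1 = 674.55
  [2→2.5]: (655.0+582.8)/2 × 0.5 = 309.45
  [2.5→2.75]: (582.8+545.0)/2 × 0.25 = 140.975
  [2.75→8.75]: (545.0+81.8)/2 × 6 = 1880.4
  [8.75→9]: (81.8+75.5)/2 × 0.25 = 19.6625
  Sum = 3372.0875 ng/mL·hr
k_e = ln2 / t½ = 0.693147 / 2.15 = 0.3224 hr^-1
Extrapolated tail: C_last / k_e = 75.5 / 0.3224 = 234.181
AUC_0→∞ = 3372.0875 + 234.181 = 3606.2685 ng/mL·hr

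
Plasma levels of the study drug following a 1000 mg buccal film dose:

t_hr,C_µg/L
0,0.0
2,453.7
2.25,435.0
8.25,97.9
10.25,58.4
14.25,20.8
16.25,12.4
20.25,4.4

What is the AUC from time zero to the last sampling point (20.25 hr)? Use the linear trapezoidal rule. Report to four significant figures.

AUC = 2545 µg/L·hr

Trapezoidal AUC_0→20.25:
  [0→2]: (0.0+453.7)/2 × 2 = 453.7
  [2→2.25]: (453.7+435.0)/2 × 0.25 = 111.0875
  [2.25→8.25]: (435.0+97.9)/2 × 6 = 1598.7
  [8.25→10.25]: (97.9+58.4)/2 × 2 = 156.3
  [10.25→14.25]: (58.4+20.8)/2 × 4 = 158.4
  [14.25→16.25]: (20.8+12.4)/2 × 2 = 33.2
  [16.25→20.25]: (12.4+4.4)/2 × 4 = 33.6
  Sum = 2544.9875 µg/L·hr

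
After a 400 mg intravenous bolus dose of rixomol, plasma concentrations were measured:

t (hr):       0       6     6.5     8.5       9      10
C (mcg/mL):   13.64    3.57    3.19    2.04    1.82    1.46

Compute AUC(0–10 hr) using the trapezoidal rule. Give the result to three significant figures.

Trapezoidal AUC_0→10:
  [0→6]: (13.64+3.57)/2 × 6 = 51.63
  [6→6.5]: (3.57+3.19)/2 × 0.5 = 1.69
  [6.5→8.5]: (3.19+2.04)/2 × 2 = 5.23
  [8.5→9]: (2.04+1.82)/2 × 0.5 = 0.965
  [9→10]: (1.82+1.46)/2 × 1 = 1.64
  Sum = 61.155 mcg/mL·hr

AUC = 61.2 mcg/mL·hr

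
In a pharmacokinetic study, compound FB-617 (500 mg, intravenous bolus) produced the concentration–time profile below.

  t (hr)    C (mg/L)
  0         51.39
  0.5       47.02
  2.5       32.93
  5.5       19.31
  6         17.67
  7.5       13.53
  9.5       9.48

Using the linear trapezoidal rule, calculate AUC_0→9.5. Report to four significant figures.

AUC = 238.6 mg/L·hr

Trapezoidal AUC_0→9.5:
  [0→0.5]: (51.39+47.02)/2 × 0.5 = 24.6025
  [0.5→2.5]: (47.02+32.93)/2 × 2 = 79.95
  [2.5→5.5]: (32.93+19.31)/2 × 3 = 78.36
  [5.5→6]: (19.31+17.67)/2 × 0.5 = 9.245
  [6→7.5]: (17.67+13.53)/2 × 1.5 = 23.4
  [7.5→9.5]: (13.53+9.48)/2 × 2 = 23.01
  Sum = 238.5675 mg/L·hr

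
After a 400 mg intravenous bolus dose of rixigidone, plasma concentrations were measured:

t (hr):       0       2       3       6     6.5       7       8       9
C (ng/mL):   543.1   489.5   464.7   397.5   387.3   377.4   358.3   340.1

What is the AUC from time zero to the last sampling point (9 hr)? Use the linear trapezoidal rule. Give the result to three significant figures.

Trapezoidal AUC_0→9:
  [0→2]: (543.1+489.5)/2 × 2 = 1032.6
  [2→3]: (489.5+464.7)/2 × 1 = 477.1
  [3→6]: (464.7+397.5)/2 × 3 = 1293.3
  [6→6.5]: (397.5+387.3)/2 × 0.5 = 196.2
  [6.5→7]: (387.3+377.4)/2 × 0.5 = 191.175
  [7→8]: (377.4+358.3)/2 × 1 = 367.85
  [8→9]: (358.3+340.1)/2 × 1 = 349.2
  Sum = 3907.425 ng/mL·hr

AUC = 3910 ng/mL·hr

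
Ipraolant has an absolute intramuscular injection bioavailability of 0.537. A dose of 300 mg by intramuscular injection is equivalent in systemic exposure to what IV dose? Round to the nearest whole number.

Systemic exposure from an extravascular dose = F × D_ev, so the equivalent IV dose is F × D_ev.
D_iv = F × D_ev = 0.537 × 300 = 161.1 mg

D_iv = 161 mg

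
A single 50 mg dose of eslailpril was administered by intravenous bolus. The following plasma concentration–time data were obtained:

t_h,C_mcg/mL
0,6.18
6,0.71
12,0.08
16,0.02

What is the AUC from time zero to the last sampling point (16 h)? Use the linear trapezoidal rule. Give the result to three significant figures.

Trapezoidal AUC_0→16:
  [0→6]: (6.18+0.71)/2 × 6 = 20.67
  [6→12]: (0.71+0.08)/2 × 6 = 2.37
  [12→16]: (0.08+0.02)/2 × 4 = 0.2
  Sum = 23.24 mcg/mL·h

AUC = 23.2 mcg/mL·h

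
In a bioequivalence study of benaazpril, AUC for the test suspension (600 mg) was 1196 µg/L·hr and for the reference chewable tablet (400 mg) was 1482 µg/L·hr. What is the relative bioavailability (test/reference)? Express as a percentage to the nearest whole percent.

F_rel = (AUC_test/D_test) / (AUC_ref/D_ref)
      = (1196/600) / (1482/400)
      = 1.99333 / 3.705 = 0.5380 = 53.80%

F_rel = 54%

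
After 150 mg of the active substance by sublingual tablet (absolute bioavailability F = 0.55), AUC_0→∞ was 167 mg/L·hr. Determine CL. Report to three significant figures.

CL = 0.494 L/hr

CL = F × Dose / AUC_0→∞
   = 0.55 × 150 / 167 = 0.494012 L/hr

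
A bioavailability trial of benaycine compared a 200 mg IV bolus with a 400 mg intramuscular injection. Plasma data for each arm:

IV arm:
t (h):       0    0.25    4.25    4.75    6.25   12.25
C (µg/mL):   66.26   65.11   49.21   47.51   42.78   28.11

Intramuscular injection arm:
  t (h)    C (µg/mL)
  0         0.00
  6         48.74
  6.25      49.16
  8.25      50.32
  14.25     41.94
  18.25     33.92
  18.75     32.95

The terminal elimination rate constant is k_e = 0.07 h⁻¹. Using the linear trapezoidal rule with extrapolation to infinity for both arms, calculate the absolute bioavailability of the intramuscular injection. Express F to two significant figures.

F = 0.62

Trapezoidal AUC_0→12.25 (IV):
  [0→0.25]: (66.26+65.11)/2 × 0.25 = 16.42125
  [0.25→4.25]: (65.11+49.21)/2 × 4 = 228.64
  [4.25→4.75]: (49.21+47.51)/2 × 0.5 = 24.18
  [4.75→6.25]: (47.51+42.78)/2 × 1.5 = 67.7175
  [6.25→12.25]: (42.78+28.11)/2 × 6 = 212.67
  Sum = 549.62875 µg/mL·h
IV tail: 28.11/0.07 = 401.571; AUC_iv,0→∞ = 549.62875 + 401.571 = 951.19975 µg/mL·h
Trapezoidal AUC_0→18.75 (intramuscular injection):
  [0→6]: (0.00+48.74)/2 × 6 = 146.22
  [6→6.25]: (48.74+49.16)/2 × 0.25 = 12.2375
  [6.25→8.25]: (49.16+50.32)/2 × 2 = 99.48
  [8.25→14.25]: (50.32+41.94)/2 × 6 = 276.78
  [14.25→18.25]: (41.94+33.92)/2 × 4 = 151.72
  [18.25→18.75]: (33.92+32.95)/2 × 0.5 = 16.7175
  Sum = 703.155 µg/mL·h
intramuscular injection tail: 32.95/0.07 = 470.714; AUC_ev,0→∞ = 703.155 + 470.714 = 1173.869 µg/mL·h
F = (AUC_ev/D_ev)/(AUC_iv/D_iv) = (1173.869/400)/(951.19975/200) = 2.9346725/4.756 = 0.6170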